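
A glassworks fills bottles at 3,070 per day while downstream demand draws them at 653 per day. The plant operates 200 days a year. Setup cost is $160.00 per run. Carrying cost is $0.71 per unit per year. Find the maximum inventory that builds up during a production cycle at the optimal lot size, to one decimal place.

I_max ≈ 6,807.5 bottles

Annual demand D = 653 × 200 = 130,600.
Production build-up factor (1 − d/p) = 1 − 653/3,070 = 0.7873.
Q* = √(2DS / (H(1 − d/p))) = √(2 × 130,600 × 160 / (0.71 × 0.7873)).
= √(41,792,000 / 0.559) ≈ 8646.658.
Maximum inventory = Q*(1 − d/p) = 8646.658 × 0.7873 ≈ 6807.483.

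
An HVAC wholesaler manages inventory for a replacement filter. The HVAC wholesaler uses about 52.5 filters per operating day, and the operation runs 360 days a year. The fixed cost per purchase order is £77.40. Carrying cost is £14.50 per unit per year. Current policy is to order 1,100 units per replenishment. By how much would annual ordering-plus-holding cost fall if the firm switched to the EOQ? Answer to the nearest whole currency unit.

Extra cost ≈ £2,792 per year

Annual demand D = 52.5 × 360 = 18,900.
EOQ = √(2DS/H) = √(2 × 18,900 × 77.4 / 14.5) ≈ 449.19.
Cost at Q* = (D/Q*)S + (Q*/2)H = √(2DSH) ≈ £6,513.29.
Cost at Q = 1,100: (18,900/1,100)×77.4 + (1,100/2)×14.5 = £1,329.87 + £7,975.00 = £9,304.87.
Excess = £9,304.87 − £6,513.29 = £2,791.58.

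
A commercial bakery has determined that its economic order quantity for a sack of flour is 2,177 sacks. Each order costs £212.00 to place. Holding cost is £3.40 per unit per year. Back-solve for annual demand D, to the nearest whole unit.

Squaring Q* = √(2DS/H) gives Q*² = 2DS/H.
From Q* = √(2DS/H): D = Q*²H / (2S) = 2,177² × 3.4 / (2 × 212) = 38004.053.

D ≈ 38,004 sacks per year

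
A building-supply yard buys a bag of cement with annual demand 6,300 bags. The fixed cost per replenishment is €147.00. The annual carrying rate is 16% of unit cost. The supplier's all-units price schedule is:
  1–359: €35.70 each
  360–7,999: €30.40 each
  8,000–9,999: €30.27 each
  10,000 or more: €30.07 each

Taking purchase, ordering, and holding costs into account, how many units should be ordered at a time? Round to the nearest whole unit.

Holding cost per unit per year at price C is H = 0.16·C.
Candidates are each tier's EOQ (if it falls in that tier) and each price-break quantity.
Tier 1 (€35.70): EOQ = 569.4 exceeds tier's upper bound 359, so this tier is dominated.
EOQ at €30.40 = 617.1 (feasible in tier 2): TC = 6,300×€30.40 + (6,300/617.1)×147 + (617.1/2)×0.16×€30.40 = €194,521.52.
EOQ at €30.27 = 618.4 < 8000, so use break Q=8000: TC = 6,300×€30.27 + (6,300/8000.0)×147 + (8000.0/2)×0.16×€30.27 = €210,189.56.
EOQ at €30.07 = 620.5 < 10000, so use break Q=10000: TC = 6,300×€30.07 + (6,300/10000.0)×147 + (10000.0/2)×0.16×€30.07 = €213,589.61.
Lowest total cost is €194,521.52 at Q = 617.1.

Q* ≈ 617 bags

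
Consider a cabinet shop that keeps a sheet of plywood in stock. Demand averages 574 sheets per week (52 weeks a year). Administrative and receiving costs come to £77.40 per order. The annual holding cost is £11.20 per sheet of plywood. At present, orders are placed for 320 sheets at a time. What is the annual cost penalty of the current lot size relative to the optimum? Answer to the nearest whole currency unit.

Annual demand D = 574 × 52 = 29,848.
EOQ = √(2DS/H) = √(2 × 29,848 × 77.4 / 11.2) ≈ 642.29.
Cost at Q* = (D/Q*)S + (Q*/2)H = √(2DSH) ≈ £7,193.70.
Cost at Q = 320: (29,848/320)×77.4 + (320/2)×11.2 = £7,219.49 + £1,792.00 = £9,011.49.
Excess = £9,011.49 − £7,193.70 = £1,817.79.

Extra cost ≈ £1,818 per year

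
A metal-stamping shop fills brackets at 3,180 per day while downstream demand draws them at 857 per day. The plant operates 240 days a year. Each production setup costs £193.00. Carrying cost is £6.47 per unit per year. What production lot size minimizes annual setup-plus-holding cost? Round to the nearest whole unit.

Q* ≈ 4,099 brackets

Annual demand D = 857 × 240 = 205,680.
Production build-up factor (1 − d/p) = 1 − 857/3,180 = 0.7305.
Q* = √(2DS / (H(1 − d/p))) = √(2 × 205,680 × 193 / (6.47 × 0.7305)).
= √(79,392,480 / 4.7264) ≈ 4098.515.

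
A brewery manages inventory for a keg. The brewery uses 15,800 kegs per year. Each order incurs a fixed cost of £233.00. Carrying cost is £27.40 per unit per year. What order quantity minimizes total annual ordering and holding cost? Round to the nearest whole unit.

Q* ≈ 518 kegs

EOQ = √(2DS / H) = √(2 × 15,800 × 233 / 27.4).
= √(7,362,800 / 27.4) = √268,715.3285 ≈ 518.378.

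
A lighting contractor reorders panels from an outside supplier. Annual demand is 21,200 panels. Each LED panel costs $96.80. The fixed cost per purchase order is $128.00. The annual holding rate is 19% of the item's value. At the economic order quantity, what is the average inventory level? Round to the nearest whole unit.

Average inventory ≈ 272 panels

Holding cost H = 0.19 × $96.80 = $18.3920 per unit per year.
The optimal lot size = √(2DS/H) = √(2 × 21,200 × 128 / 18.392) ≈ 543.22.
Average inventory = Q*/2 ≈ 543.22 / 2 = 271.609.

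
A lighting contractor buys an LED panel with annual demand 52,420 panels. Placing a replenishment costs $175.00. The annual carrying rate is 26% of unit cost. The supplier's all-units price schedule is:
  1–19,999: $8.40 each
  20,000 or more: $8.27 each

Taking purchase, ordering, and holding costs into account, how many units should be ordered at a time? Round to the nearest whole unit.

Holding cost per unit per year at price C is H = 0.26·C.
Evaluate total cost at each tier's feasible EOQ or, if the EOQ is below the tier, at the tier's minimum quantity.
EOQ at $8.40 = 2898.4 (feasible in tier 1): TC = 52,420×$8.40 + (52,420/2898.4)×175 + (2898.4/2)×0.26×$8.40 = $446,658.07.
EOQ at $8.27 = 2921.1 < 20000, so use break Q=20000: TC = 52,420×$8.27 + (52,420/20000.0)×175 + (20000.0/2)×0.26×$8.27 = $455,474.07.
Lowest total cost is $446,658.07 at Q = 2898.4.

Q* ≈ 2,898 panels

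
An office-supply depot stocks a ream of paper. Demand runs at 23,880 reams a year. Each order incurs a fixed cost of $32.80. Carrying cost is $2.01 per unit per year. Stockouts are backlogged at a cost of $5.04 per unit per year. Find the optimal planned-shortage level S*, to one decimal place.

With planned backorders, Q* = √(2DS/H) · √((H+B)/B).
√(2DS/H) = √(2 × 23,880 × 32.8 / 2.01) = 882.818.
√((H+B)/B) = √((2.01+5.04)/5.04) = 1.1827.
Q* ≈ 1044.120.
S* = Q* · H/(H+B) = 1044.120 × 2.01/7.05 ≈ 297.685.

S* ≈ 297.7 reams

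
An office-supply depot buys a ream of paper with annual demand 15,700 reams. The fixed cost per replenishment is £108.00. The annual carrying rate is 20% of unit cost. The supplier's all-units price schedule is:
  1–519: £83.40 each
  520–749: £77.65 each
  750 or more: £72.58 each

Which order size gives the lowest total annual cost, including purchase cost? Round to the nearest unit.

Q* ≈ 750 reams

Holding cost per unit per year at price C is H = 0.20·C.
Evaluate total cost at each tier's feasible EOQ or, if the EOQ is below the tier, at the tier's minimum quantity.
EOQ at £83.40 = 450.9 (feasible in tier 1): TC = 15,700×£83.40 + (15,700/450.9)×108 + (450.9/2)×0.20×£83.40 = £1,316,900.99.
EOQ at £77.65 = 467.3 < 520, so use break Q=520: TC = 15,700×£77.65 + (15,700/520.0)×108 + (520.0/2)×0.20×£77.65 = £1,226,403.57.
EOQ at £72.58 = 483.3 < 750, so use break Q=750: TC = 15,700×£72.58 + (15,700/750.0)×108 + (750.0/2)×0.20×£72.58 = £1,147,210.30.
Lowest total cost is £1,147,210.30 at Q = 750.0.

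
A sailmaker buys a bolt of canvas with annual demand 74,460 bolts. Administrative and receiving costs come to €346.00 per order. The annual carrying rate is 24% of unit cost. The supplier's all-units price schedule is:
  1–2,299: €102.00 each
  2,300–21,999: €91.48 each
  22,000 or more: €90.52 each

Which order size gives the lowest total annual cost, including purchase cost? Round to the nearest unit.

Q* ≈ 2,300 bolts

Holding cost per unit per year at price C is H = 0.24·C.
For each price level, check whether its EOQ is feasible; otherwise the best quantity at that price is the breakpoint.
EOQ at €102.00 = 1450.8 (feasible in tier 1): TC = 74,460×€102.00 + (74,460/1450.8)×346 + (1450.8/2)×0.24×€102.00 = €7,630,435.69.
EOQ at €91.48 = 1532.0 < 2300, so use break Q=2300: TC = 74,460×€91.48 + (74,460/2300.0)×346 + (2300.0/2)×0.24×€91.48 = €6,848,050.65.
EOQ at €90.52 = 1540.1 < 22000, so use break Q=22000: TC = 74,460×€90.52 + (74,460/22000.0)×346 + (22000.0/2)×0.24×€90.52 = €6,980,263.05.
Lowest total cost is €6,848,050.65 at Q = 2300.0.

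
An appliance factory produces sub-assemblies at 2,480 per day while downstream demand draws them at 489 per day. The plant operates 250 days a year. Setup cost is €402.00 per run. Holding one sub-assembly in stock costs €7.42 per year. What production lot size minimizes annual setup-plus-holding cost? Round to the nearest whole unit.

Annual demand D = 489 × 250 = 122,250.
Production build-up factor (1 − d/p) = 1 − 489/2,480 = 0.8028.
Q* = √(2DS / (H(1 − d/p))) = √(2 × 122,250 × 402 / (7.42 × 0.8028)).
= √(98,289,000 / 5.9569) ≈ 4062.007.

Q* ≈ 4,062 sub-assemblies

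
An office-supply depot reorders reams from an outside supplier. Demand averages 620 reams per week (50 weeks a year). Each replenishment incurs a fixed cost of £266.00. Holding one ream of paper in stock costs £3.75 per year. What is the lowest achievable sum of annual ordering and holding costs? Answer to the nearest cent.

TC* ≈ £7,864.16

Annual demand D = 620 × 50 = 31,000.
EOQ = √(2DS/H) = √(2 × 31,000 × 266 / 3.75) ≈ 2097.11.
At Q*, ordering cost (D/Q*)S equals holding cost (Q*/2)H, each = √(DSH/2).
Minimum total = √(2DSH) = √(2 × 31,000 × 266 × 3.75) ≈ 7864.159.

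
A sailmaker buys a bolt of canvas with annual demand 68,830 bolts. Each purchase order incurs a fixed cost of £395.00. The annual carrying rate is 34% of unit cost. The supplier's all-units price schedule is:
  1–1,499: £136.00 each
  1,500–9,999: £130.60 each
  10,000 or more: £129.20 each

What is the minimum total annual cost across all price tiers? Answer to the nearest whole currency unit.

TC* ≈ £9,040,626

Holding cost per unit per year at price C is H = 0.34·C.
For each price level, check whether its EOQ is feasible; otherwise the best quantity at that price is the breakpoint.
EOQ at £136.00 = 1084.4 (feasible in tier 1): TC = 68,830×£136.00 + (68,830/1084.4)×395 + (1084.4/2)×0.34×£136.00 = £9,411,023.12.
EOQ at £130.60 = 1106.6 < 1500, so use break Q=1500: TC = 68,830×£130.60 + (68,830/1500.0)×395 + (1500.0/2)×0.34×£130.60 = £9,040,626.23.
EOQ at £129.20 = 1112.6 < 10000, so use break Q=10000: TC = 68,830×£129.20 + (68,830/10000.0)×395 + (10000.0/2)×0.34×£129.20 = £9,115,194.79.
Lowest total cost among the candidates is at Q = 1500.0.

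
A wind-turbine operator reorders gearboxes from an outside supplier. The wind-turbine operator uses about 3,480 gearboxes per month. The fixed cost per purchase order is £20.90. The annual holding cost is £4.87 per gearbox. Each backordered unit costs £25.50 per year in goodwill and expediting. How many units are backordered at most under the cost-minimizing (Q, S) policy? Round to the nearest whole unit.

S* ≈ 105 gearboxes

Annual demand D = 3,480 × 12 = 41,760.
With planned backorders, Q* = √(2DS/H) · √((H+B)/B).
√(2DS/H) = √(2 × 41,760 × 20.9 / 4.87) = 598.693.
√((H+B)/B) = √((4.87+25.5)/25.5) = 1.0913.
Q* ≈ 653.366.
S* = Q* · H/(H+B) = 653.366 × 4.87/30.37 ≈ 104.771.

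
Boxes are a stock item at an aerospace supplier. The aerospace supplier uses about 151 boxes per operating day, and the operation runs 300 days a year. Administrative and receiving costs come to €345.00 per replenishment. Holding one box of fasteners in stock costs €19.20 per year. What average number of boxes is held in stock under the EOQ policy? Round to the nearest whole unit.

Annual demand D = 151 × 300 = 45,300.
The optimal lot size = √(2DS/H) = √(2 × 45,300 × 345 / 19.2) ≈ 1275.92.
Average inventory = Q*/2 ≈ 1275.92 / 2 = 637.959.

Average inventory ≈ 638 boxes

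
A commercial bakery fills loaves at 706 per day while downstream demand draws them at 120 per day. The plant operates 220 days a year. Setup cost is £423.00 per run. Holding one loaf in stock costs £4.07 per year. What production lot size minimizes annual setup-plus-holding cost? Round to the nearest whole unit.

Q* ≈ 2,571 loaves

Annual demand D = 120 × 220 = 26,400.
Production build-up factor (1 − d/p) = 1 − 120/706 = 0.8300.
Q* = √(2DS / (H(1 − d/p))) = √(2 × 26,400 × 423 / (4.07 × 0.8300)).
= √(22,334,400 / 3.3782) ≈ 2571.245.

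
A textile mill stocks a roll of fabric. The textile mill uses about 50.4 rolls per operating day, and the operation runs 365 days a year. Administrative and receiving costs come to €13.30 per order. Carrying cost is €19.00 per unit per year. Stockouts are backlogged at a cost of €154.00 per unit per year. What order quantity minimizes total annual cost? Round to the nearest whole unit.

Annual demand D = 50.4 × 365 = 18,396.
With planned backorders, Q* = √(2DS/H) · √((H+B)/B).
√(2DS/H) = √(2 × 18,396 × 13.3 / 19) = 160.482.
√((H+B)/B) = √((19+154)/154) = 1.0599.
Q* ≈ 170.094.

Q* ≈ 170 rolls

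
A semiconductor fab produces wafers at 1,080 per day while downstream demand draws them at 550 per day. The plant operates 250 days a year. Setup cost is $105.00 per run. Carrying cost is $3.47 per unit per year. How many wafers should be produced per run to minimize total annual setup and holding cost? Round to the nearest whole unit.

Annual demand D = 550 × 250 = 137,500.
Production build-up factor (1 − d/p) = 1 − 550/1,080 = 0.4907.
Q* = √(2DS / (H(1 − d/p))) = √(2 × 137,500 × 105 / (3.47 × 0.4907)).
= √(28,875,000 / 1.7029) ≈ 4117.847.

Q* ≈ 4,118 wafers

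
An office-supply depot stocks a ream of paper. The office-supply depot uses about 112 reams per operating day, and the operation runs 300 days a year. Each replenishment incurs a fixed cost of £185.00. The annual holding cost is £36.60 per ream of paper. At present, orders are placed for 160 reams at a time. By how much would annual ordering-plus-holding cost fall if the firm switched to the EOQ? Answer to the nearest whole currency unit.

Extra cost ≈ £20,447 per year

Annual demand D = 112 × 300 = 33,600.
EOQ = √(2DS/H) = √(2 × 33,600 × 185 / 36.6) ≈ 582.81.
Cost at Q* = (D/Q*)S + (Q*/2)H = √(2DSH) ≈ £21,330.99.
Cost at Q = 160: (33,600/160)×185 + (160/2)×36.6 = £38,850.00 + £2,928.00 = £41,778.00.
Excess = £41,778.00 − £21,330.99 = £20,447.01.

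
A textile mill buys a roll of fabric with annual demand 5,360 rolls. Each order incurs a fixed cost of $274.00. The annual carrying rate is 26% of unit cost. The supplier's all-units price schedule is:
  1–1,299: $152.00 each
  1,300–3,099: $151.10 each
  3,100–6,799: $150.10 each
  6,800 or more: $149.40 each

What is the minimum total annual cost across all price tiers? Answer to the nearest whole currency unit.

Holding cost per unit per year at price C is H = 0.26·C.
For each price level, check whether its EOQ is feasible; otherwise the best quantity at that price is the breakpoint.
EOQ at $152.00 = 272.6 (feasible in tier 1): TC = 5,360×$152.00 + (5,360/272.6)×274 + (272.6/2)×0.26×$152.00 = $825,494.10.
EOQ at $151.10 = 273.4 < 1300, so use break Q=1300: TC = 5,360×$151.10 + (5,360/1300.0)×274 + (1300.0/2)×0.26×$151.10 = $836,561.62.
EOQ at $150.10 = 274.3 < 3100, so use break Q=3100: TC = 5,360×$150.10 + (5,360/3100.0)×274 + (3100.0/2)×0.26×$150.10 = $865,500.05.
EOQ at $149.40 = 275.0 < 6800, so use break Q=6800: TC = 5,360×$149.40 + (5,360/6800.0)×274 + (6800.0/2)×0.26×$149.40 = $933,069.58.
Lowest total cost among the candidates is at Q = 272.6.

TC* ≈ $825,494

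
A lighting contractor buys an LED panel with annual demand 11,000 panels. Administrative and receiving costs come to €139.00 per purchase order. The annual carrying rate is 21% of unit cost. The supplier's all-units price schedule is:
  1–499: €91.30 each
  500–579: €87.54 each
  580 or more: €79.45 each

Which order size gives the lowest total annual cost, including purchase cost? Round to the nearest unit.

Q* ≈ 580 panels

Holding cost per unit per year at price C is H = 0.21·C.
Evaluate total cost at each tier's feasible EOQ or, if the EOQ is below the tier, at the tier's minimum quantity.
EOQ at €91.30 = 399.4 (feasible in tier 1): TC = 11,000×€91.30 + (11,000/399.4)×139 + (399.4/2)×0.21×€91.30 = €1,011,957.09.
EOQ at €87.54 = 407.9 < 500, so use break Q=500: TC = 11,000×€87.54 + (11,000/500.0)×139 + (500.0/2)×0.21×€87.54 = €970,593.85.
EOQ at €79.45 = 428.1 < 580, so use break Q=580: TC = 11,000×€79.45 + (11,000/580.0)×139 + (580.0/2)×0.21×€79.45 = €881,424.71.
Lowest total cost is €881,424.71 at Q = 580.0.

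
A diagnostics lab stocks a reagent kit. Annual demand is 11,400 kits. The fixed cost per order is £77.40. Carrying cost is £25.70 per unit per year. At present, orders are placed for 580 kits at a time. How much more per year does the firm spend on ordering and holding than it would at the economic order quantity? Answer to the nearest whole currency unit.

EOQ = √(2DS/H) = √(2 × 11,400 × 77.4 / 25.7) ≈ 262.04.
Cost at Q* = (D/Q*)S + (Q*/2)H = √(2DSH) ≈ £6,734.49.
Cost at Q = 580: (11,400/580)×77.4 + (580/2)×25.7 = £1,521.31 + £7,453.00 = £8,974.31.
Excess = £8,974.31 − £6,734.49 = £2,239.82.

Extra cost ≈ £2,240 per year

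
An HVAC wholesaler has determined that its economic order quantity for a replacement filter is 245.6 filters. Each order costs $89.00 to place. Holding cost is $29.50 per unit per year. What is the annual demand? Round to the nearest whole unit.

D ≈ 9,997 filters per year

The basic EOQ model gives Q* = √(2DS/H); rearrange for the unknown.
From Q* = √(2DS/H): D = Q*²H / (2S) = 245.6² × 29.5 / (2 × 89) = 9996.748.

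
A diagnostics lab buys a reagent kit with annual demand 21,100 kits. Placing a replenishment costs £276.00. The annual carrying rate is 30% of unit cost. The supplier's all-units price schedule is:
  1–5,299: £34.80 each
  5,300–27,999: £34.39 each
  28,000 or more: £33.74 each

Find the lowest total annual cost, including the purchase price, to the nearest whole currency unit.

TC* ≈ £745,307

Holding cost per unit per year at price C is H = 0.30·C.
Evaluate total cost at each tier's feasible EOQ or, if the EOQ is below the tier, at the tier's minimum quantity.
EOQ at £34.80 = 1056.2 (feasible in tier 1): TC = 21,100×£34.80 + (21,100/1056.2)×276 + (1056.2/2)×0.30×£34.80 = £745,307.09.
EOQ at £34.39 = 1062.5 < 5300, so use break Q=5300: TC = 21,100×£34.39 + (21,100/5300.0)×276 + (5300.0/2)×0.30×£34.39 = £754,067.84.
EOQ at £33.74 = 1072.7 < 28000, so use break Q=28000: TC = 21,100×£33.74 + (21,100/28000.0)×276 + (28000.0/2)×0.30×£33.74 = £853,829.99.
Lowest total cost among the candidates is at Q = 1056.2.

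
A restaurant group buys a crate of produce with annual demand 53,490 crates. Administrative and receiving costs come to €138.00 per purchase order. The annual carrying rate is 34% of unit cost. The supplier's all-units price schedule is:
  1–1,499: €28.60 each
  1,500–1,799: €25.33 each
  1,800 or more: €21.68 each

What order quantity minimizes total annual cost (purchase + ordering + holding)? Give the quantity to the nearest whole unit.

Holding cost per unit per year at price C is H = 0.34·C.
Evaluate total cost at each tier's feasible EOQ or, if the EOQ is below the tier, at the tier's minimum quantity.
EOQ at €28.60 = 1232.2 (feasible in tier 1): TC = 53,490×€28.60 + (53,490/1232.2)×138 + (1232.2/2)×0.34×€28.60 = €1,541,795.56.
EOQ at €25.33 = 1309.3 < 1500, so use break Q=1500: TC = 53,490×€25.33 + (53,490/1500.0)×138 + (1500.0/2)×0.34×€25.33 = €1,366,281.93.
EOQ at €21.68 = 1415.2 < 1800, so use break Q=1800: TC = 53,490×€21.68 + (53,490/1800.0)×138 + (1800.0/2)×0.34×€21.68 = €1,170,398.18.
Lowest total cost is €1,170,398.18 at Q = 1800.0.

Q* ≈ 1,800 crates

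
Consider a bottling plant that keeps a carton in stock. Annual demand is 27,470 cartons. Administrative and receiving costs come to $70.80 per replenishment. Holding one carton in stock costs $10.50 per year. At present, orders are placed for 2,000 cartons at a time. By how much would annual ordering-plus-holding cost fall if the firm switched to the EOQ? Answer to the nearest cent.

Extra cost ≈ $5,081.63 per year

EOQ = √(2DS/H) = √(2 × 27,470 × 70.8 / 10.5) ≈ 608.65.
Cost at Q* = (D/Q*)S + (Q*/2)H = √(2DSH) ≈ $6,390.81.
Cost at Q = 2,000: (27,470/2,000)×70.8 + (2,000/2)×10.5 = $972.44 + $10,500.00 = $11,472.44.
Excess = $11,472.44 − $6,390.81 = $5,081.63.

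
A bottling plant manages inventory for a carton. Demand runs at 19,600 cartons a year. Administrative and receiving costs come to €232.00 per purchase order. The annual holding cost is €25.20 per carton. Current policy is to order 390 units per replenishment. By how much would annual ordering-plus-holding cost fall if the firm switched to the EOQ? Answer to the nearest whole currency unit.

Extra cost ≈ €1,435 per year

EOQ = √(2DS/H) = √(2 × 19,600 × 232 / 25.2) ≈ 600.74.
Cost at Q* = (D/Q*)S + (Q*/2)H = √(2DSH) ≈ €15,138.66.
Cost at Q = 390: (19,600/390)×232 + (390/2)×25.2 = €11,659.49 + €4,914.00 = €16,573.49.
Excess = €16,573.49 − €15,138.66 = €1,434.83.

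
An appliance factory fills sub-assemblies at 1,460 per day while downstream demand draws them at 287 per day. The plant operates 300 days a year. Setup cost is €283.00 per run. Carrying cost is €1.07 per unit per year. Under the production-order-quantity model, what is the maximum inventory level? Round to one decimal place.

I_max ≈ 6,049.1 sub-assemblies

Annual demand D = 287 × 300 = 86,100.
Production build-up factor (1 − d/p) = 1 − 287/1,460 = 0.8034.
Q* = √(2DS / (H(1 − d/p))) = √(2 × 86,100 × 283 / (1.07 × 0.8034)).
= √(48,732,600 / 0.8597) ≈ 7529.139.
Maximum inventory = Q*(1 − d/p) = 7529.139 × 0.8034 ≈ 6049.096.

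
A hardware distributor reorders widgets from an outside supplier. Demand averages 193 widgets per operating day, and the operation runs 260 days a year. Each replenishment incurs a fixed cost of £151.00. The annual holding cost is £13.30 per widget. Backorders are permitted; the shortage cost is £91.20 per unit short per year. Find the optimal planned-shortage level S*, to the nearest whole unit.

Annual demand D = 193 × 260 = 50,180.
With planned backorders, Q* = √(2DS/H) · √((H+B)/B).
√(2DS/H) = √(2 × 50,180 × 151 / 13.3) = 1067.439.
√((H+B)/B) = √((13.3+91.2)/91.2) = 1.0704.
Q* ≈ 1142.625.
S* = Q* · H/(H+B) = 1142.625 × 13.3/104.5 ≈ 145.425.

S* ≈ 145 widgets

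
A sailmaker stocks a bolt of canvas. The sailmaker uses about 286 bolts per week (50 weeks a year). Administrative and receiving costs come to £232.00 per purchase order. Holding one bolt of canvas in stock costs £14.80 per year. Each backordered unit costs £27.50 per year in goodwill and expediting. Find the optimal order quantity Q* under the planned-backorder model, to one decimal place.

Q* ≈ 830.4 bolts

Annual demand D = 286 × 50 = 14,300.
With planned backorders, Q* = √(2DS/H) · √((H+B)/B).
√(2DS/H) = √(2 × 14,300 × 232 / 14.8) = 669.570.
√((H+B)/B) = √((14.8+27.5)/27.5) = 1.2402.
Q* ≈ 830.424.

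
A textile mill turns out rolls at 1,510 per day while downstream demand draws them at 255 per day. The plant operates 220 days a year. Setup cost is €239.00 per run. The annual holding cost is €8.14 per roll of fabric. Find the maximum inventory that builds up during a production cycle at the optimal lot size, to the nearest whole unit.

Annual demand D = 255 × 220 = 56,100.
Production build-up factor (1 − d/p) = 1 − 255/1,510 = 0.8311.
Q* = √(2DS / (H(1 − d/p))) = √(2 × 56,100 × 239 / (8.14 × 0.8311)).
= √(26,815,800 / 6.7654) ≈ 1990.902.
Maximum inventory = Q*(1 − d/p) = 1990.902 × 0.8311 ≈ 1654.690.

I_max ≈ 1,655 rolls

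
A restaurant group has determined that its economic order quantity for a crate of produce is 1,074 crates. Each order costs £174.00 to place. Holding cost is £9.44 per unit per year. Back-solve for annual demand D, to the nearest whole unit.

D ≈ 31,290 crates per year

Invert the EOQ relation Q*² = 2DS/H.
From Q* = √(2DS/H): D = Q*²H / (2S) = 1,074² × 9.44 / (2 × 174) = 31289.694.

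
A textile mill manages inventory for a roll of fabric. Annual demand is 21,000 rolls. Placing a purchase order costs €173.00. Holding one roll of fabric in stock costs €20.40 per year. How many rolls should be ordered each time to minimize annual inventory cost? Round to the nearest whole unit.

EOQ = √(2DS / H) = √(2 × 21,000 × 173 / 20.4).
= √(7,266,000 / 20.4) = √356,176.4706 ≈ 596.805.

Q* ≈ 597 rolls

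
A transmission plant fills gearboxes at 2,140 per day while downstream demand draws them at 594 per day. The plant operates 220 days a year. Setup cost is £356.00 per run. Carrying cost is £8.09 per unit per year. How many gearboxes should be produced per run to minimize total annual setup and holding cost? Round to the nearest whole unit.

Annual demand D = 594 × 220 = 130,680.
Production build-up factor (1 − d/p) = 1 − 594/2,140 = 0.7224.
Q* = √(2DS / (H(1 − d/p))) = √(2 × 130,680 × 356 / (8.09 × 0.7224)).
= √(93,044,160 / 5.8445) ≈ 3989.996.

Q* ≈ 3,990 gearboxes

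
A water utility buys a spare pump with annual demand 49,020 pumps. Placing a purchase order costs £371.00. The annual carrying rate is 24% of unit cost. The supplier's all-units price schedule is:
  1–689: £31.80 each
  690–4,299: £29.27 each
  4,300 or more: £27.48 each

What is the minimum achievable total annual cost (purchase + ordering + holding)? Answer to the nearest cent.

Holding cost per unit per year at price C is H = 0.24·C.
Candidates are each tier's EOQ (if it falls in that tier) and each price-break quantity.
Tier 1 (£31.80): EOQ = 2183.1 exceeds tier's upper bound 689, so this tier is dominated.
EOQ at £29.27 = 2275.5 (feasible in tier 2): TC = 49,020×£29.27 + (49,020/2275.5)×371 + (2275.5/2)×0.24×£29.27 = £1,450,800.14.
EOQ at £27.48 = 2348.4 < 4300, so use break Q=4300: TC = 49,020×£27.48 + (49,020/4300.0)×371 + (4300.0/2)×0.24×£27.48 = £1,365,478.68.
Lowest total cost among the candidates is at Q = 4300.0.

TC* ≈ £1,365,478.68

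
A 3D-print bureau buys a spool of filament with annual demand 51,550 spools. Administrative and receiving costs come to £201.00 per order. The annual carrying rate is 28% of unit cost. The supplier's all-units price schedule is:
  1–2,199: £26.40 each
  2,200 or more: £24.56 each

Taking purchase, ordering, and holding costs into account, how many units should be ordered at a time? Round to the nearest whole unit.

Holding cost per unit per year at price C is H = 0.28·C.
Evaluate total cost at each tier's feasible EOQ or, if the EOQ is below the tier, at the tier's minimum quantity.
EOQ at £26.40 = 1674.4 (feasible in tier 1): TC = 51,550×£26.40 + (51,550/1674.4)×201 + (1674.4/2)×0.28×£26.40 = £1,373,296.80.
EOQ at £24.56 = 1735.9 < 2200, so use break Q=2200: TC = 51,550×£24.56 + (51,550/2200.0)×201 + (2200.0/2)×0.28×£24.56 = £1,278,342.28.
Lowest total cost is £1,278,342.28 at Q = 2200.0.

Q* ≈ 2,200 spools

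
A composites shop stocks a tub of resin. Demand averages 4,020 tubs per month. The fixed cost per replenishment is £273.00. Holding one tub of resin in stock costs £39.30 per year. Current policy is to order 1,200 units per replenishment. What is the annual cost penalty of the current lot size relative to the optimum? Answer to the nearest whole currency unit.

Annual demand D = 4,020 × 12 = 48,240.
EOQ = √(2DS/H) = √(2 × 48,240 × 273 / 39.3) ≈ 818.66.
Cost at Q* = (D/Q*)S + (Q*/2)H = √(2DSH) ≈ £32,173.35.
Cost at Q = 1,200: (48,240/1,200)×273 + (1,200/2)×39.3 = £10,974.60 + £23,580.00 = £34,554.60.
Excess = £34,554.60 − £32,173.35 = £2,381.25.

Extra cost ≈ £2,381 per year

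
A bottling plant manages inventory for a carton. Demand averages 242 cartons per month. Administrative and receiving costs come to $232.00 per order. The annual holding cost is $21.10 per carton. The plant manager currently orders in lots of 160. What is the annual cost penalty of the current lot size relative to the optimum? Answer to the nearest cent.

Extra cost ≈ $566.70 per year

Annual demand D = 242 × 12 = 2,904.
EOQ = √(2DS/H) = √(2 × 2,904 × 232 / 21.1) ≈ 252.71.
Cost at Q* = (D/Q*)S + (Q*/2)H = √(2DSH) ≈ $5,332.10.
Cost at Q = 160: (2,904/160)×232 + (160/2)×21.1 = $4,210.80 + $1,688.00 = $5,898.80.
Excess = $5,898.80 − $5,332.10 = $566.70.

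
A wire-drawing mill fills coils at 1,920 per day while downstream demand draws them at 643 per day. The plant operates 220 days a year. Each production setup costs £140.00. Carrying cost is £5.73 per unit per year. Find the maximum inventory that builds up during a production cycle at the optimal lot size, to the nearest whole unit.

I_max ≈ 2,144 coils

Annual demand D = 643 × 220 = 141,460.
Production build-up factor (1 − d/p) = 1 − 643/1,920 = 0.6651.
Q* = √(2DS / (H(1 − d/p))) = √(2 × 141,460 × 140 / (5.73 × 0.6651)).
= √(39,608,800 / 3.811) ≈ 3223.842.
Maximum inventory = Q*(1 − d/p) = 3223.842 × 0.6651 ≈ 2144.190.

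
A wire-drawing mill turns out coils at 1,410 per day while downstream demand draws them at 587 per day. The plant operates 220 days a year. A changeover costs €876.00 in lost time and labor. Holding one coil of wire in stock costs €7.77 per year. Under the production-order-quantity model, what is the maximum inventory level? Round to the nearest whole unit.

I_max ≈ 4,123 coils

Annual demand D = 587 × 220 = 129,140.
Production build-up factor (1 − d/p) = 1 − 587/1,410 = 0.5837.
Q* = √(2DS / (H(1 − d/p))) = √(2 × 129,140 × 876 / (7.77 × 0.5837)).
= √(226,253,280 / 4.5353) ≈ 7063.120.
Maximum inventory = Q*(1 − d/p) = 7063.120 × 0.5837 ≈ 4122.658.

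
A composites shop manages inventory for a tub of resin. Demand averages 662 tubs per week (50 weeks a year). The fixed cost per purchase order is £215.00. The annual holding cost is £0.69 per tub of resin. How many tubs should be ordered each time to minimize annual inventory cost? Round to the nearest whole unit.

Annual demand D = 662 × 50 = 33,100.
EOQ = √(2DS / H) = √(2 × 33,100 × 215 / 0.69).
= √(14,233,000 / 0.69) = √20,627,536.2319 ≈ 4541.755.

Q* ≈ 4,542 tubs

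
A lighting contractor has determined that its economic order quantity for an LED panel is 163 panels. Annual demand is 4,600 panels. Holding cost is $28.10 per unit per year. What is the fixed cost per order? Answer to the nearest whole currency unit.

Invert the EOQ relation Q*² = 2DS/H.
From Q* = √(2DS/H): S = Q*²H / (2D) = 163² × 28.1 / (2 × 4,600) = 81.1510.

S ≈ $81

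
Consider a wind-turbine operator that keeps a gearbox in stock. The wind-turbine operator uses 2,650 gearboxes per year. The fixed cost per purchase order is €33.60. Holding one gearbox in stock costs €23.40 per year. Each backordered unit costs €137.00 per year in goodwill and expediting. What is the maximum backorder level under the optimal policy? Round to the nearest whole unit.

S* ≈ 14 gearboxes

With planned backorders, Q* = √(2DS/H) · √((H+B)/B).
√(2DS/H) = √(2 × 2,650 × 33.6 / 23.4) = 87.237.
√((H+B)/B) = √((23.4+137)/137) = 1.0820.
Q* ≈ 94.393.
S* = Q* · H/(H+B) = 94.393 × 23.4/160.4 ≈ 13.771.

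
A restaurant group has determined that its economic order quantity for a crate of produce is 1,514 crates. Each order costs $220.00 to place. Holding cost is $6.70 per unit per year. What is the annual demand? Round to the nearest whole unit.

The basic EOQ model gives Q* = √(2DS/H); rearrange for the unknown.
From Q* = √(2DS/H): D = Q*²H / (2S) = 1,514² × 6.7 / (2 × 220) = 34903.894.

D ≈ 34,904 crates per year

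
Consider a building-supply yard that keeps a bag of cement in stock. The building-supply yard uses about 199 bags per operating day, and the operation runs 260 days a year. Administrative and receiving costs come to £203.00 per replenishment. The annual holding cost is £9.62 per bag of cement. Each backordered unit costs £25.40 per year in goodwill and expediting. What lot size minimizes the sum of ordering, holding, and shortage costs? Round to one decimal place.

Q* ≈ 1,735.1 bags

Annual demand D = 199 × 260 = 51,740.
With planned backorders, Q* = √(2DS/H) · √((H+B)/B).
√(2DS/H) = √(2 × 51,740 × 203 / 9.62) = 1477.708.
√((H+B)/B) = √((9.62+25.4)/25.4) = 1.1742.
Q* ≈ 1735.122.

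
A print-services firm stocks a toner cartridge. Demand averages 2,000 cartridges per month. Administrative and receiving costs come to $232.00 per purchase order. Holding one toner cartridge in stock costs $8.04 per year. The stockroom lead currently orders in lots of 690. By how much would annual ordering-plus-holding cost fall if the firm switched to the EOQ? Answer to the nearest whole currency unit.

Annual demand D = 2,000 × 12 = 24,000.
EOQ = √(2DS/H) = √(2 × 24,000 × 232 / 8.04) ≈ 1176.89.
Cost at Q* = (D/Q*)S + (Q*/2)H = √(2DSH) ≈ $9,462.21.
Cost at Q = 690: (24,000/690)×232 + (690/2)×8.04 = $8,069.57 + $2,773.80 = $10,843.37.
Excess = $10,843.37 − $9,462.21 = $1,381.15.

Extra cost ≈ $1,381 per year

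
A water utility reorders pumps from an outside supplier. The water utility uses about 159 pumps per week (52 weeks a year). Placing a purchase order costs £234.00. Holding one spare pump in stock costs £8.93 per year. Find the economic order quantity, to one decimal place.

Q* ≈ 658.3 pumps

Annual demand D = 159 × 52 = 8,268.
EOQ = √(2DS / H) = √(2 × 8,268 × 234 / 8.93).
= √(3,869,424 / 8.93) = √433,306.159 ≈ 658.260.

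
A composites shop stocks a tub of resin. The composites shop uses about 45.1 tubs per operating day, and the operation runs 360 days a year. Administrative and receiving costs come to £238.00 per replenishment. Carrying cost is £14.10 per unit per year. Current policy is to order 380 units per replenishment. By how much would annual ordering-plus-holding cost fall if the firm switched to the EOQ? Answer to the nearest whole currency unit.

Annual demand D = 45.1 × 360 = 16,236.
EOQ = √(2DS/H) = √(2 × 16,236 × 238 / 14.1) ≈ 740.34.
Cost at Q* = (D/Q*)S + (Q*/2)H = √(2DSH) ≈ £10,438.85.
Cost at Q = 380: (16,236/380)×238 + (380/2)×14.1 = £10,168.86 + £2,679.00 = £12,847.86.
Excess = £12,847.86 − £10,438.85 = £2,409.02.

Extra cost ≈ £2,409 per year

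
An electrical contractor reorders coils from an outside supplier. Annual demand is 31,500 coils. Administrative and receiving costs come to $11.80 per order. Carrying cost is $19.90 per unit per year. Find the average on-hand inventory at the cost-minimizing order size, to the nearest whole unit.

Average inventory ≈ 97 coils

The optimal lot size = √(2DS/H) = √(2 × 31,500 × 11.8 / 19.9) ≈ 193.28.
Average inventory = Q*/2 ≈ 193.28 / 2 = 96.640.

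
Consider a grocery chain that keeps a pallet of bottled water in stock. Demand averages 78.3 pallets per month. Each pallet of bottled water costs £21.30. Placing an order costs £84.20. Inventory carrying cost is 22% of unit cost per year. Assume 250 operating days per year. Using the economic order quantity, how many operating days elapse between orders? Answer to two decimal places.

Annual demand D = 78.3 × 12 = 939.6.
Holding cost H = 0.22 × £21.30 = £4.6860 per unit per year.
Q* = √(2DS/H) = √(2 × 939.6 × 84.2 / 4.686) ≈ 183.76.
Cycle time = Q*/D × 250 = 183.76 / 939.6 × 250 ≈ 48.892 days.

T ≈ 48.89 days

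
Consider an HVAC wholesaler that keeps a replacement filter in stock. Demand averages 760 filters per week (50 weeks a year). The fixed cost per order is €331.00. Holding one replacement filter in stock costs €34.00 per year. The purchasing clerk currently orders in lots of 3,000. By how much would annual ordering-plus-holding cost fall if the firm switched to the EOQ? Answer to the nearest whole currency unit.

Annual demand D = 760 × 50 = 38,000.
EOQ = √(2DS/H) = √(2 × 38,000 × 331 / 34) ≈ 860.16.
Cost at Q* = (D/Q*)S + (Q*/2)H = √(2DSH) ≈ €29,245.58.
Cost at Q = 3,000: (38,000/3,000)×331 + (3,000/2)×34 = €4,192.67 + €51,000.00 = €55,192.67.
Excess = €55,192.67 − €29,245.58 = €25,947.09.

Extra cost ≈ €25,947 per year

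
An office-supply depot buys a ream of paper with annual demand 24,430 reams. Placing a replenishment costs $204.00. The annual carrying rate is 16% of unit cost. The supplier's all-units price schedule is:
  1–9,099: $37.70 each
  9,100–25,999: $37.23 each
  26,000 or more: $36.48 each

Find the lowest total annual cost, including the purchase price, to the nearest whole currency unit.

TC* ≈ $928,765

Holding cost per unit per year at price C is H = 0.16·C.
Evaluate total cost at each tier's feasible EOQ or, if the EOQ is below the tier, at the tier's minimum quantity.
EOQ at $37.70 = 1285.5 (feasible in tier 1): TC = 24,430×$37.70 + (24,430/1285.5)×204 + (1285.5/2)×0.16×$37.70 = $928,764.94.
EOQ at $37.23 = 1293.6 < 9100, so use break Q=9100: TC = 24,430×$37.23 + (24,430/9100.0)×204 + (9100.0/2)×0.16×$37.23 = $937,180.00.
EOQ at $36.48 = 1306.8 < 26000, so use break Q=26000: TC = 24,430×$36.48 + (24,430/26000.0)×204 + (26000.0/2)×0.16×$36.48 = $967,276.48.
Lowest total cost among the candidates is at Q = 1285.5.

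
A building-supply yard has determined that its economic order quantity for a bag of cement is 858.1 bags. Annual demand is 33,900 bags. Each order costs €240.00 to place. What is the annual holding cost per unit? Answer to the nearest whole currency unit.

H ≈ €22

The basic EOQ model gives Q* = √(2DS/H); rearrange for the unknown.
From Q* = √(2DS/H): H = 2DS / Q*² = 2 × 33,900 × 240 / 858.1² = 22.0986.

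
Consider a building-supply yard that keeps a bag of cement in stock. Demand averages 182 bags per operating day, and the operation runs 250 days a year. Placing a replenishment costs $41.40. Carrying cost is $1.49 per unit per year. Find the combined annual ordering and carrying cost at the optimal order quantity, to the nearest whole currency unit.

Annual demand D = 182 × 250 = 45,500.
The optimal lot size = √(2DS/H) = √(2 × 45,500 × 41.4 / 1.49) ≈ 1590.11.
At Q*, ordering cost (D/Q*)S equals holding cost (Q*/2)H, each = √(DSH/2).
Minimum total = √(2DSH) = √(2 × 45,500 × 41.4 × 1.49) ≈ 2369.267.

TC* ≈ $2,369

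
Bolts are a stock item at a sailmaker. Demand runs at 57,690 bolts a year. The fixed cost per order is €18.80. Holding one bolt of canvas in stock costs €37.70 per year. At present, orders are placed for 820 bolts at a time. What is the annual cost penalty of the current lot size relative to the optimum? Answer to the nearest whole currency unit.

Extra cost ≈ €7,737 per year

EOQ = √(2DS/H) = √(2 × 57,690 × 18.8 / 37.7) ≈ 239.87.
Cost at Q* = (D/Q*)S + (Q*/2)H = √(2DSH) ≈ €9,043.05.
Cost at Q = 820: (57,690/820)×18.8 + (820/2)×37.7 = €1,322.65 + €15,457.00 = €16,779.65.
Excess = €16,779.65 − €9,043.05 = €7,736.60.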